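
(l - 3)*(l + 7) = l^2 + 4*l - 21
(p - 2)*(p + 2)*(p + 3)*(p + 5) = p^4 + 8*p^3 + 11*p^2 - 32*p - 60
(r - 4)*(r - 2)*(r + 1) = r^3 - 5*r^2 + 2*r + 8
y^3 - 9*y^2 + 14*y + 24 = (y - 6)*(y - 4)*(y + 1)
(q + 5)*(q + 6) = q^2 + 11*q + 30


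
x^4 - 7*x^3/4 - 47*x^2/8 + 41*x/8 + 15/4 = (x - 3)*(x - 5/4)*(x + 1/2)*(x + 2)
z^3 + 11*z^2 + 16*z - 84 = (z - 2)*(z + 6)*(z + 7)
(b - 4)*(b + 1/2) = b^2 - 7*b/2 - 2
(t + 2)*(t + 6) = t^2 + 8*t + 12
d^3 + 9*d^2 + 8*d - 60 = (d - 2)*(d + 5)*(d + 6)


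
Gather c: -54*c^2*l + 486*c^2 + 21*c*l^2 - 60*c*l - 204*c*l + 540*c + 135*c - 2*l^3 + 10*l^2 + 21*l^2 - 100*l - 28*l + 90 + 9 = c^2*(486 - 54*l) + c*(21*l^2 - 264*l + 675) - 2*l^3 + 31*l^2 - 128*l + 99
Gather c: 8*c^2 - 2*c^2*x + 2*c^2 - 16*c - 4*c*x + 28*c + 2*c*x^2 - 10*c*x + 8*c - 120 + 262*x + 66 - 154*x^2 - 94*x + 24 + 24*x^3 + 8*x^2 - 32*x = c^2*(10 - 2*x) + c*(2*x^2 - 14*x + 20) + 24*x^3 - 146*x^2 + 136*x - 30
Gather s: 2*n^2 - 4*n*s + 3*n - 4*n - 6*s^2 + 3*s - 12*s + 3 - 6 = 2*n^2 - n - 6*s^2 + s*(-4*n - 9) - 3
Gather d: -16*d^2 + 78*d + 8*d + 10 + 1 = -16*d^2 + 86*d + 11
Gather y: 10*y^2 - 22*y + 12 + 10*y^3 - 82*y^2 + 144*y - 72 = 10*y^3 - 72*y^2 + 122*y - 60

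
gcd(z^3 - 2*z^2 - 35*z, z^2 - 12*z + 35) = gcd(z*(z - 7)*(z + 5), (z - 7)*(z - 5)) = z - 7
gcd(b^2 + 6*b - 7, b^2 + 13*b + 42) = b + 7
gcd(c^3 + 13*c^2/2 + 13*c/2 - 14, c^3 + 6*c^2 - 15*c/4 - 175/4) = c + 7/2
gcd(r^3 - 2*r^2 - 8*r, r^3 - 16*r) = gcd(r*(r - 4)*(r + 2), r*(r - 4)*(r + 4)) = r^2 - 4*r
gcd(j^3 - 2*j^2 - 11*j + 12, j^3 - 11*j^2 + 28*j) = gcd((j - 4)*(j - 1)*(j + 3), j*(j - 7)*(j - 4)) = j - 4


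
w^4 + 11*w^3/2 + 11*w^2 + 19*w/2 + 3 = (w + 1)^2*(w + 3/2)*(w + 2)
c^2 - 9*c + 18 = (c - 6)*(c - 3)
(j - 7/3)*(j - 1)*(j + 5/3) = j^3 - 5*j^2/3 - 29*j/9 + 35/9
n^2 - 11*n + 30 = (n - 6)*(n - 5)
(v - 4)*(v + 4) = v^2 - 16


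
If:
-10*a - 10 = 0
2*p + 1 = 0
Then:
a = -1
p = -1/2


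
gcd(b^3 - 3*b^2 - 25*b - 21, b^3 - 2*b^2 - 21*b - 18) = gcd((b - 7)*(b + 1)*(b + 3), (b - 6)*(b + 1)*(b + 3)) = b^2 + 4*b + 3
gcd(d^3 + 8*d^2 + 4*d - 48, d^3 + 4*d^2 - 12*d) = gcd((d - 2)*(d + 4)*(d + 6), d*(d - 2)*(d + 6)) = d^2 + 4*d - 12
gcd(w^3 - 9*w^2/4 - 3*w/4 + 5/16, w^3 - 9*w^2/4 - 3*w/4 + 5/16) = w^3 - 9*w^2/4 - 3*w/4 + 5/16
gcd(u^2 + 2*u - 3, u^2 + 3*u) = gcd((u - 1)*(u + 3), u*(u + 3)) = u + 3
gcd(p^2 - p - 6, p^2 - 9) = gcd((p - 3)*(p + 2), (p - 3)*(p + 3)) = p - 3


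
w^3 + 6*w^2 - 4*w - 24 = (w - 2)*(w + 2)*(w + 6)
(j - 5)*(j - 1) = j^2 - 6*j + 5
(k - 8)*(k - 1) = k^2 - 9*k + 8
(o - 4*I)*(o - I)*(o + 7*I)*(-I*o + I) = -I*o^4 + 2*o^3 + I*o^3 - 2*o^2 - 31*I*o^2 - 28*o + 31*I*o + 28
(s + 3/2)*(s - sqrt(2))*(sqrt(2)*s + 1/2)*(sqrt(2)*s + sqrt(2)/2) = 2*s^4 - 3*sqrt(2)*s^3/2 + 4*s^3 - 3*sqrt(2)*s^2 + s^2/2 - 2*s - 9*sqrt(2)*s/8 - 3/4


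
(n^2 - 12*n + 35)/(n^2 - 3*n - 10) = (n - 7)/(n + 2)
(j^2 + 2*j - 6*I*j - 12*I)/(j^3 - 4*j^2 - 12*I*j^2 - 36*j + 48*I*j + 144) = (j + 2)/(j^2 + j*(-4 - 6*I) + 24*I)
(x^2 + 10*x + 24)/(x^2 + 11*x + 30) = (x + 4)/(x + 5)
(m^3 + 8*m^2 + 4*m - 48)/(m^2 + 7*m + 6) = (m^2 + 2*m - 8)/(m + 1)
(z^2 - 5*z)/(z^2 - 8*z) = (z - 5)/(z - 8)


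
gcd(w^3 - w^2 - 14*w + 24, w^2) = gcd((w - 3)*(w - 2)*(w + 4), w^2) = 1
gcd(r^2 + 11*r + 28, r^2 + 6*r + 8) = r + 4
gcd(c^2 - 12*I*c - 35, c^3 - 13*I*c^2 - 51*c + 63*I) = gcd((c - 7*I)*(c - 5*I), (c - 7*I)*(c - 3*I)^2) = c - 7*I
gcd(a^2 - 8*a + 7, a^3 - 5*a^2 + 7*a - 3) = a - 1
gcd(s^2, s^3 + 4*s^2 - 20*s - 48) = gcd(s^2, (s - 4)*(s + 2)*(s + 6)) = 1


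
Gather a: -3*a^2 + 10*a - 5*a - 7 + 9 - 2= -3*a^2 + 5*a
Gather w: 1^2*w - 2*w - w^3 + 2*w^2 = -w^3 + 2*w^2 - w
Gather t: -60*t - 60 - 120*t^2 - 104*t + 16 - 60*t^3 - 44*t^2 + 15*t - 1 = -60*t^3 - 164*t^2 - 149*t - 45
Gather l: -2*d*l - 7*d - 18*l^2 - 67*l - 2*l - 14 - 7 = -7*d - 18*l^2 + l*(-2*d - 69) - 21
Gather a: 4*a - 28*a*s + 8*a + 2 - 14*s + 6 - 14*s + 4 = a*(12 - 28*s) - 28*s + 12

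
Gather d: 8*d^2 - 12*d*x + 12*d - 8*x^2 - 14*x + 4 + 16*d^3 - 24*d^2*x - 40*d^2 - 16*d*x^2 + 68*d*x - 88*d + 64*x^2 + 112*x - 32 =16*d^3 + d^2*(-24*x - 32) + d*(-16*x^2 + 56*x - 76) + 56*x^2 + 98*x - 28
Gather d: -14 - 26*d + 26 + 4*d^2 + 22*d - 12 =4*d^2 - 4*d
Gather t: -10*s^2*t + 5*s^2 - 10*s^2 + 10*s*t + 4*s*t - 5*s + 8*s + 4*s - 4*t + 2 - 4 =-5*s^2 + 7*s + t*(-10*s^2 + 14*s - 4) - 2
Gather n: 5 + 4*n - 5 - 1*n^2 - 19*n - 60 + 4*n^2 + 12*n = 3*n^2 - 3*n - 60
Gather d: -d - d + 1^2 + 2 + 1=4 - 2*d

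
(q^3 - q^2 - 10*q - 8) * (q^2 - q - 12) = q^5 - 2*q^4 - 21*q^3 + 14*q^2 + 128*q + 96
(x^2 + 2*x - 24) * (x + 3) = x^3 + 5*x^2 - 18*x - 72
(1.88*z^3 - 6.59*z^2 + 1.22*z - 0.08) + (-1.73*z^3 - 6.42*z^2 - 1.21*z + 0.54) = 0.15*z^3 - 13.01*z^2 + 0.01*z + 0.46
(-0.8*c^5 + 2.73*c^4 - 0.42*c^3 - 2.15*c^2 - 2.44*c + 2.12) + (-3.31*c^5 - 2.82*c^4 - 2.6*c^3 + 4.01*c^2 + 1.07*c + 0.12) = -4.11*c^5 - 0.0899999999999999*c^4 - 3.02*c^3 + 1.86*c^2 - 1.37*c + 2.24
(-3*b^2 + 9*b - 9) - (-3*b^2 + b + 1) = 8*b - 10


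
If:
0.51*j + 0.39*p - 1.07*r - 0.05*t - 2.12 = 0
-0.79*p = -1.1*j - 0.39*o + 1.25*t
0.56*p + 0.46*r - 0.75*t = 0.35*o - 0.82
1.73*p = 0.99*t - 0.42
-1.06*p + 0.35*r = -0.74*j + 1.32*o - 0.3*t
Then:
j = -0.63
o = -0.70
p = -0.50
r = -2.44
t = -0.45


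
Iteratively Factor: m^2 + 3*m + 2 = (m + 2)*(m + 1)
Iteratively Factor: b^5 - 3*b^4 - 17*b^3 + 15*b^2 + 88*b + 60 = (b + 1)*(b^4 - 4*b^3 - 13*b^2 + 28*b + 60) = (b - 5)*(b + 1)*(b^3 + b^2 - 8*b - 12) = (b - 5)*(b + 1)*(b + 2)*(b^2 - b - 6) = (b - 5)*(b + 1)*(b + 2)^2*(b - 3)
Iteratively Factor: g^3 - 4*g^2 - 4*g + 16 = (g + 2)*(g^2 - 6*g + 8) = (g - 4)*(g + 2)*(g - 2)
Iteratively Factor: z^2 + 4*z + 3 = (z + 1)*(z + 3)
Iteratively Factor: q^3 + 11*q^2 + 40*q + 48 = (q + 3)*(q^2 + 8*q + 16) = (q + 3)*(q + 4)*(q + 4)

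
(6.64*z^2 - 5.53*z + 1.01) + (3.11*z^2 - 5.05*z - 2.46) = 9.75*z^2 - 10.58*z - 1.45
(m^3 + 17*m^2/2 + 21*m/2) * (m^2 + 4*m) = m^5 + 25*m^4/2 + 89*m^3/2 + 42*m^2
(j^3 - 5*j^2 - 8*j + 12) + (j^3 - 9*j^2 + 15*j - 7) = 2*j^3 - 14*j^2 + 7*j + 5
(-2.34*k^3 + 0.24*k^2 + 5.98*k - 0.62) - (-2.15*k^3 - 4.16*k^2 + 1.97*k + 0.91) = -0.19*k^3 + 4.4*k^2 + 4.01*k - 1.53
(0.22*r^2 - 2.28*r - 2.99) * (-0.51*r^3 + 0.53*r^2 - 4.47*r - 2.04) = -0.1122*r^5 + 1.2794*r^4 - 0.6669*r^3 + 8.1581*r^2 + 18.0165*r + 6.0996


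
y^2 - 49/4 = (y - 7/2)*(y + 7/2)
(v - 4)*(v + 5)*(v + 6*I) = v^3 + v^2 + 6*I*v^2 - 20*v + 6*I*v - 120*I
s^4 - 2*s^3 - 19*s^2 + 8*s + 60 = (s - 5)*(s - 2)*(s + 2)*(s + 3)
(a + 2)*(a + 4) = a^2 + 6*a + 8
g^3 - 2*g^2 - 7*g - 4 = (g - 4)*(g + 1)^2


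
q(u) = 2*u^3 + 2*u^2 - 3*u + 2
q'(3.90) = 103.86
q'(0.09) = -2.59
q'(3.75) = 96.38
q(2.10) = 23.04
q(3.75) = 124.34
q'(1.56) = 17.84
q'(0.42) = -0.26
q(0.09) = 1.75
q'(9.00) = 519.00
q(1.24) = 5.17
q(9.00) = 1595.00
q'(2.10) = 31.86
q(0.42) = 1.24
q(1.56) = 9.78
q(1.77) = 14.05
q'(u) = 6*u^2 + 4*u - 3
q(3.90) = 139.36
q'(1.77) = 22.88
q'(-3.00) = 39.00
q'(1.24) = 11.19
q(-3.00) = -25.00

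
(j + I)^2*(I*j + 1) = I*j^3 - j^2 + I*j - 1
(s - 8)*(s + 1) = s^2 - 7*s - 8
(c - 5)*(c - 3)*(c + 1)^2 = c^4 - 6*c^3 + 22*c + 15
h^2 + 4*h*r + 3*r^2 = (h + r)*(h + 3*r)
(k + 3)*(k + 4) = k^2 + 7*k + 12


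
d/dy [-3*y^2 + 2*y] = 2 - 6*y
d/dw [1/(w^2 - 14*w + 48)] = 2*(7 - w)/(w^2 - 14*w + 48)^2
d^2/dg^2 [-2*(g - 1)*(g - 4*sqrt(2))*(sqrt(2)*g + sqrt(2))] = -12*sqrt(2)*g + 32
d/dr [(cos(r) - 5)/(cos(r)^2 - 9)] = (cos(r)^2 - 10*cos(r) + 9)*sin(r)/(cos(r)^2 - 9)^2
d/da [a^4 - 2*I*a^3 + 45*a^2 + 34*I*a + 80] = 4*a^3 - 6*I*a^2 + 90*a + 34*I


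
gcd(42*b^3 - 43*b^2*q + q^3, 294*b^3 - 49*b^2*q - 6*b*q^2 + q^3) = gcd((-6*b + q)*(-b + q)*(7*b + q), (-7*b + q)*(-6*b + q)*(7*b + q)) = -42*b^2 + b*q + q^2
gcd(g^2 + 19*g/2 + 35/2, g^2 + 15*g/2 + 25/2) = g + 5/2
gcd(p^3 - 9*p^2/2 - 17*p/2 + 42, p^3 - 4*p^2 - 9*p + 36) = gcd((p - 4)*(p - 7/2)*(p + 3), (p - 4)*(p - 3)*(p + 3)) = p^2 - p - 12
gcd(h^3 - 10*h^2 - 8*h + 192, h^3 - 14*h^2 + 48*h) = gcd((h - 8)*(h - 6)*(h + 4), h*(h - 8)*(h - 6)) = h^2 - 14*h + 48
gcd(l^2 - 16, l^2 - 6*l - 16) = 1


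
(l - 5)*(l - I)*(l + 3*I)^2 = l^4 - 5*l^3 + 5*I*l^3 - 3*l^2 - 25*I*l^2 + 15*l + 9*I*l - 45*I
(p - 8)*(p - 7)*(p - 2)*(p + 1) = p^4 - 16*p^3 + 69*p^2 - 26*p - 112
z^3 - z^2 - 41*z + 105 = (z - 5)*(z - 3)*(z + 7)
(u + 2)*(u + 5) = u^2 + 7*u + 10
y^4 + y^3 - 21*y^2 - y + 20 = (y - 4)*(y - 1)*(y + 1)*(y + 5)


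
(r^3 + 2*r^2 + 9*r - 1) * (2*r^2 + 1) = 2*r^5 + 4*r^4 + 19*r^3 + 9*r - 1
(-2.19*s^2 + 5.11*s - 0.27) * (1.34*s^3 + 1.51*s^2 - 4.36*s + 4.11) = -2.9346*s^5 + 3.5405*s^4 + 16.9027*s^3 - 31.6882*s^2 + 22.1793*s - 1.1097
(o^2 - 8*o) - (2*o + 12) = o^2 - 10*o - 12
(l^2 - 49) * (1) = l^2 - 49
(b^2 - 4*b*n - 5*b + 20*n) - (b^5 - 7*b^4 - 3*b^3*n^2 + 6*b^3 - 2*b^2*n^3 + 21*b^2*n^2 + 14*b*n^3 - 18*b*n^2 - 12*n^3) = -b^5 + 7*b^4 + 3*b^3*n^2 - 6*b^3 + 2*b^2*n^3 - 21*b^2*n^2 + b^2 - 14*b*n^3 + 18*b*n^2 - 4*b*n - 5*b + 12*n^3 + 20*n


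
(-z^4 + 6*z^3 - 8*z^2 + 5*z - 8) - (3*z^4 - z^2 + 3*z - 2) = -4*z^4 + 6*z^3 - 7*z^2 + 2*z - 6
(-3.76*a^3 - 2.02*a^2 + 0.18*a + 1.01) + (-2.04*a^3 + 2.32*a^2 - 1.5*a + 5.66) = -5.8*a^3 + 0.3*a^2 - 1.32*a + 6.67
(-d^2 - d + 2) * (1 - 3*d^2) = 3*d^4 + 3*d^3 - 7*d^2 - d + 2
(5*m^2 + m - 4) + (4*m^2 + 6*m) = 9*m^2 + 7*m - 4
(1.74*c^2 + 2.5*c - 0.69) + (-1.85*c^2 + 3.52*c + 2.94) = -0.11*c^2 + 6.02*c + 2.25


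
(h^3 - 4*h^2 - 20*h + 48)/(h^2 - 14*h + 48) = (h^2 + 2*h - 8)/(h - 8)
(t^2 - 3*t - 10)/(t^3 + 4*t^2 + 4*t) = (t - 5)/(t*(t + 2))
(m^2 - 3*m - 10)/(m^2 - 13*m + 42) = (m^2 - 3*m - 10)/(m^2 - 13*m + 42)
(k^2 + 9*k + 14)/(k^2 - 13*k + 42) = (k^2 + 9*k + 14)/(k^2 - 13*k + 42)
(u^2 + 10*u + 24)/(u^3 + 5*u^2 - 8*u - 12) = (u + 4)/(u^2 - u - 2)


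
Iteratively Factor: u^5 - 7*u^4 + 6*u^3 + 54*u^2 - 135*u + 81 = (u + 3)*(u^4 - 10*u^3 + 36*u^2 - 54*u + 27) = (u - 3)*(u + 3)*(u^3 - 7*u^2 + 15*u - 9) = (u - 3)^2*(u + 3)*(u^2 - 4*u + 3) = (u - 3)^2*(u - 1)*(u + 3)*(u - 3)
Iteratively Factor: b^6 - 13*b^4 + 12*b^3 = (b)*(b^5 - 13*b^3 + 12*b^2) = b*(b - 1)*(b^4 + b^3 - 12*b^2) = b*(b - 1)*(b + 4)*(b^3 - 3*b^2) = b^2*(b - 1)*(b + 4)*(b^2 - 3*b) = b^3*(b - 1)*(b + 4)*(b - 3)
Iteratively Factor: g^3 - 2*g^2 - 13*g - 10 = (g - 5)*(g^2 + 3*g + 2) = (g - 5)*(g + 2)*(g + 1)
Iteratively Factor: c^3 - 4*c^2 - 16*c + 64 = (c - 4)*(c^2 - 16) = (c - 4)*(c + 4)*(c - 4)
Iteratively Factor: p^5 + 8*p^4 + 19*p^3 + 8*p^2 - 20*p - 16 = (p + 4)*(p^4 + 4*p^3 + 3*p^2 - 4*p - 4) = (p - 1)*(p + 4)*(p^3 + 5*p^2 + 8*p + 4) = (p - 1)*(p + 2)*(p + 4)*(p^2 + 3*p + 2) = (p - 1)*(p + 2)^2*(p + 4)*(p + 1)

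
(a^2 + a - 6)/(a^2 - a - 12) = (a - 2)/(a - 4)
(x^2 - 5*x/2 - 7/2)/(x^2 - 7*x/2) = (x + 1)/x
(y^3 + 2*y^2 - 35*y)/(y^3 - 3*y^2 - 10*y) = (y + 7)/(y + 2)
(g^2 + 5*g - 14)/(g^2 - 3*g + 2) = (g + 7)/(g - 1)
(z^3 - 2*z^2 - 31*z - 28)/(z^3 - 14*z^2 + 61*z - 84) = (z^2 + 5*z + 4)/(z^2 - 7*z + 12)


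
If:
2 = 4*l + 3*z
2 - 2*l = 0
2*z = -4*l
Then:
No Solution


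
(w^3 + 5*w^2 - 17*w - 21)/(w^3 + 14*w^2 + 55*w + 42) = (w - 3)/(w + 6)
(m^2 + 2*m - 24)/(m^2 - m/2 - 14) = 2*(m + 6)/(2*m + 7)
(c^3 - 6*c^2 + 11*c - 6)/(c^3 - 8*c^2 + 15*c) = (c^2 - 3*c + 2)/(c*(c - 5))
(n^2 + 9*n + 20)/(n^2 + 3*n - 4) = (n + 5)/(n - 1)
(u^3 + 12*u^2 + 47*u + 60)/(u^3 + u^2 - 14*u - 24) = (u^2 + 9*u + 20)/(u^2 - 2*u - 8)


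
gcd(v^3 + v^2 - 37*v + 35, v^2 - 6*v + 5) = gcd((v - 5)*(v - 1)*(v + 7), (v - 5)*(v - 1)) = v^2 - 6*v + 5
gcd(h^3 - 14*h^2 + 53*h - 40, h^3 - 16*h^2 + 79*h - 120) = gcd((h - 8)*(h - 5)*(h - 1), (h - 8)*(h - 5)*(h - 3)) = h^2 - 13*h + 40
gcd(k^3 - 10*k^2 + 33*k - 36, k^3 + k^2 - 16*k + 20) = 1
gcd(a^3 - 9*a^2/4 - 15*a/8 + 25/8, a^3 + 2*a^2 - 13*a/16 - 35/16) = a^2 + a/4 - 5/4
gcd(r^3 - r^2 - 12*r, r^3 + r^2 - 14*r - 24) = r^2 - r - 12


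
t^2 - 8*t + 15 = (t - 5)*(t - 3)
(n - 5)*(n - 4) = n^2 - 9*n + 20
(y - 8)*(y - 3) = y^2 - 11*y + 24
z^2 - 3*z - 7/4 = (z - 7/2)*(z + 1/2)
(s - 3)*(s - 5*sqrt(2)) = s^2 - 5*sqrt(2)*s - 3*s + 15*sqrt(2)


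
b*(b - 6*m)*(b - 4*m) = b^3 - 10*b^2*m + 24*b*m^2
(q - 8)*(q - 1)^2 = q^3 - 10*q^2 + 17*q - 8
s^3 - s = s*(s - 1)*(s + 1)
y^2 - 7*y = y*(y - 7)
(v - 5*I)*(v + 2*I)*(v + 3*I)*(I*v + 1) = I*v^4 + v^3 + 19*I*v^2 - 11*v + 30*I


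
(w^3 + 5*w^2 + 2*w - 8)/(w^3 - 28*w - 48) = (w - 1)/(w - 6)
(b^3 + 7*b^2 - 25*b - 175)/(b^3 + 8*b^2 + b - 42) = (b^2 - 25)/(b^2 + b - 6)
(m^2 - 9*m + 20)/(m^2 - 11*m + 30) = (m - 4)/(m - 6)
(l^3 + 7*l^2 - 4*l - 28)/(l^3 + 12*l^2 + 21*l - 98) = (l + 2)/(l + 7)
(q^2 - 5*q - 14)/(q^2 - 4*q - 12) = (q - 7)/(q - 6)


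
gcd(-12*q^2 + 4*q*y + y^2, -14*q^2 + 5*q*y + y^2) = -2*q + y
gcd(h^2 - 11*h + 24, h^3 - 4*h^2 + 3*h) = h - 3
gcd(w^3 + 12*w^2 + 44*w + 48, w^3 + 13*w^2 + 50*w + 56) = w^2 + 6*w + 8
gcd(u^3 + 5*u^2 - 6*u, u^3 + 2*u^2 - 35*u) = u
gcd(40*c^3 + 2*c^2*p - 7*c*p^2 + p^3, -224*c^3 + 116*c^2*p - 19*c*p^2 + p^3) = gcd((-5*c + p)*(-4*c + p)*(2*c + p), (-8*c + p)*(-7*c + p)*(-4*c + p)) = -4*c + p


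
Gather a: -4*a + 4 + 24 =28 - 4*a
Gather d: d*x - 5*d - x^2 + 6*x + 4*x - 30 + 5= d*(x - 5) - x^2 + 10*x - 25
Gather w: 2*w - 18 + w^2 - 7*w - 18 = w^2 - 5*w - 36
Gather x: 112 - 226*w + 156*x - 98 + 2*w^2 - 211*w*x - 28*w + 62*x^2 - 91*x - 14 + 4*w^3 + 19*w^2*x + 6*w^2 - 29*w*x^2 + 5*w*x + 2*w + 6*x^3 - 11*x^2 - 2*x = 4*w^3 + 8*w^2 - 252*w + 6*x^3 + x^2*(51 - 29*w) + x*(19*w^2 - 206*w + 63)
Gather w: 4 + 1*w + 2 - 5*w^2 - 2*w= -5*w^2 - w + 6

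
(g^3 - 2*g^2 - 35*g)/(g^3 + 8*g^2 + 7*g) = (g^2 - 2*g - 35)/(g^2 + 8*g + 7)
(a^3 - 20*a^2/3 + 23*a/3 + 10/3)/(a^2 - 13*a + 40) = (3*a^2 - 5*a - 2)/(3*(a - 8))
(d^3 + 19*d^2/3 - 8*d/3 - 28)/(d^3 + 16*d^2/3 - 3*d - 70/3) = (d + 6)/(d + 5)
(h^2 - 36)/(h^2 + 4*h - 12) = (h - 6)/(h - 2)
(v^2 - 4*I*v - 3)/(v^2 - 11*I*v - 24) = (v - I)/(v - 8*I)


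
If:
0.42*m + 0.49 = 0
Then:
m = -1.17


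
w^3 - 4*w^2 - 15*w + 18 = (w - 6)*(w - 1)*(w + 3)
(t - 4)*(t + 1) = t^2 - 3*t - 4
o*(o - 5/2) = o^2 - 5*o/2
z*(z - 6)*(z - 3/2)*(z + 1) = z^4 - 13*z^3/2 + 3*z^2/2 + 9*z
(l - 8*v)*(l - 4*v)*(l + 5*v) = l^3 - 7*l^2*v - 28*l*v^2 + 160*v^3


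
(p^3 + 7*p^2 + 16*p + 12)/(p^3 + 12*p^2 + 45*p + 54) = (p^2 + 4*p + 4)/(p^2 + 9*p + 18)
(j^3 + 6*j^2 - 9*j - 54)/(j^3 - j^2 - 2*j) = (-j^3 - 6*j^2 + 9*j + 54)/(j*(-j^2 + j + 2))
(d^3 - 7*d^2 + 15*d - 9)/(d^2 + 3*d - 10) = (d^3 - 7*d^2 + 15*d - 9)/(d^2 + 3*d - 10)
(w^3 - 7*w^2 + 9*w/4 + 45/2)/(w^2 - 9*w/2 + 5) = (w^2 - 9*w/2 - 9)/(w - 2)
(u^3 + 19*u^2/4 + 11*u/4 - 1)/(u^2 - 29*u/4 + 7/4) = (u^2 + 5*u + 4)/(u - 7)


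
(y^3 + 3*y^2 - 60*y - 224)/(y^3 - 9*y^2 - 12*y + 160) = (y + 7)/(y - 5)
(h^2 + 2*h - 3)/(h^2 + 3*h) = (h - 1)/h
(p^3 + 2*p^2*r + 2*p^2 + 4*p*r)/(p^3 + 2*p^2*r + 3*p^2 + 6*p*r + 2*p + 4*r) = p/(p + 1)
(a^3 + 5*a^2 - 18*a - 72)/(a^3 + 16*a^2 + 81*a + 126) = (a - 4)/(a + 7)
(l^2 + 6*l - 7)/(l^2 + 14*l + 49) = (l - 1)/(l + 7)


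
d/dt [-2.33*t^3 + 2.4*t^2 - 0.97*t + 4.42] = -6.99*t^2 + 4.8*t - 0.97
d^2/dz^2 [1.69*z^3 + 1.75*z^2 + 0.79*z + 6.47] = 10.14*z + 3.5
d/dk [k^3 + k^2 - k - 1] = 3*k^2 + 2*k - 1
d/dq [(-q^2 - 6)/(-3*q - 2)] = (3*q^2 + 4*q - 18)/(9*q^2 + 12*q + 4)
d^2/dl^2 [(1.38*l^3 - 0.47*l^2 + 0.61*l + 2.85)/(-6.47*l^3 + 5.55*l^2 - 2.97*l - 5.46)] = (-2.27373675443232e-13*l^7 - 59.758214*l^6 + 5.89675799999986*l^5 - 769.404636*l^4 + 1298.358078*l^3 - 645.542532*l^2 + 528.196842*l - 175.199562)/(270.840023*l^9 - 696.983985*l^8 + 970.857144*l^7 - 125.161803*l^6 - 730.698516*l^5 + 987.189849*l^4 + 64.841769*l^3 - 351.876798*l^2 + 265.621356*l + 162.771336)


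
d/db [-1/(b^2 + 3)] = 2*b/(b^2 + 3)^2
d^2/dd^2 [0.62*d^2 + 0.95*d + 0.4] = 1.24000000000000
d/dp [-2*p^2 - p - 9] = -4*p - 1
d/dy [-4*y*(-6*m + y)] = 24*m - 8*y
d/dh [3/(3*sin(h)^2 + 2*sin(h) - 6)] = -6*(3*sin(h) + 1)*cos(h)/(3*sin(h)^2 + 2*sin(h) - 6)^2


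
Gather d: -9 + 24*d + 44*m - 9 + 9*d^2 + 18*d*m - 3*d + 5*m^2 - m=9*d^2 + d*(18*m + 21) + 5*m^2 + 43*m - 18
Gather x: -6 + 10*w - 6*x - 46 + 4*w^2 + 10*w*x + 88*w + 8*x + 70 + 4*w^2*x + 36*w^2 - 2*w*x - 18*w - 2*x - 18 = 40*w^2 + 80*w + x*(4*w^2 + 8*w)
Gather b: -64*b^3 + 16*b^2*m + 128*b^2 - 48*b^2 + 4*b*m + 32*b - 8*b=-64*b^3 + b^2*(16*m + 80) + b*(4*m + 24)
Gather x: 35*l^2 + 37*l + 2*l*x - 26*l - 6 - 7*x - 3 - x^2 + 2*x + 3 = 35*l^2 + 11*l - x^2 + x*(2*l - 5) - 6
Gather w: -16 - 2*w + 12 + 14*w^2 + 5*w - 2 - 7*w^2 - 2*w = 7*w^2 + w - 6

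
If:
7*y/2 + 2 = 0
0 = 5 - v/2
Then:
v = 10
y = -4/7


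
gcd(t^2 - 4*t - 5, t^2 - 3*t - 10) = t - 5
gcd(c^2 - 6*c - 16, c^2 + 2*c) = c + 2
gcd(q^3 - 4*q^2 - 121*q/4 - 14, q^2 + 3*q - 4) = 1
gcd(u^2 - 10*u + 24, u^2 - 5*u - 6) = u - 6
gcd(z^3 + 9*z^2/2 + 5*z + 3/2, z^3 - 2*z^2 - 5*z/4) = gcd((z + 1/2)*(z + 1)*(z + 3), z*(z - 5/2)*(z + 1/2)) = z + 1/2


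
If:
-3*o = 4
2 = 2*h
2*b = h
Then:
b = 1/2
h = 1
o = -4/3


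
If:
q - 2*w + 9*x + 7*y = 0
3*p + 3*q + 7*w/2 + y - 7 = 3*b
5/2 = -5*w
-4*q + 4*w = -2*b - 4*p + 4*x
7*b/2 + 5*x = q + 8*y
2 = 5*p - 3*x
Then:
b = -5637/1012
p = 1153/1012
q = -6837/2024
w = -1/2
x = 1247/1012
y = -229/184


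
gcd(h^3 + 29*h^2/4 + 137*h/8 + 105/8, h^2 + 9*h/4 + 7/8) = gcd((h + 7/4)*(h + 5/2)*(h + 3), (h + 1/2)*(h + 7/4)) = h + 7/4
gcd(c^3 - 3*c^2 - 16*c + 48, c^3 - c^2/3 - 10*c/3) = 1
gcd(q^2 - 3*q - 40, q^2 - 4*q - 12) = 1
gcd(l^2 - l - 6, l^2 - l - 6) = l^2 - l - 6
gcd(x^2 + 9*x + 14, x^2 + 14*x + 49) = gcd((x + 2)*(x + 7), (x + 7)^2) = x + 7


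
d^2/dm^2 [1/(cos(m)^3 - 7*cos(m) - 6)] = (-2*(3*cos(m)^2 - 7)^2*sin(m)^2 + (9*cos(m)^2 - 13)*(-cos(m)^3 + 7*cos(m) + 6)*cos(m))/(-cos(m)^3 + 7*cos(m) + 6)^3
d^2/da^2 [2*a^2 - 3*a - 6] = 4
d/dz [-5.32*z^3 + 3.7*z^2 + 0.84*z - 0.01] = -15.96*z^2 + 7.4*z + 0.84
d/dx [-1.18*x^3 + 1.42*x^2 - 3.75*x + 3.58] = -3.54*x^2 + 2.84*x - 3.75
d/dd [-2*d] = -2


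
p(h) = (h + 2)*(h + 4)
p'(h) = 2*h + 6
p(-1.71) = 0.66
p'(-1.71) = 2.58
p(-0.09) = 7.47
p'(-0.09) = 5.82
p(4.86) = 60.78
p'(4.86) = 15.72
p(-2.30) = -0.51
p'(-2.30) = 1.40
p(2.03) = 24.30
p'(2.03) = 10.06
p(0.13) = 8.80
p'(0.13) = 6.26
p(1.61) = 20.25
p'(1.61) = 9.22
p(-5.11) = 3.45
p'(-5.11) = -4.22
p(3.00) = 35.00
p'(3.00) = 12.00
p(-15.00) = 143.00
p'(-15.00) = -24.00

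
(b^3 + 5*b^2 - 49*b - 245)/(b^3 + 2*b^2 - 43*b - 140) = (b + 7)/(b + 4)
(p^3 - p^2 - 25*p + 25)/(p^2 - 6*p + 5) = p + 5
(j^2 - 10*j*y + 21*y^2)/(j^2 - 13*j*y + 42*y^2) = (-j + 3*y)/(-j + 6*y)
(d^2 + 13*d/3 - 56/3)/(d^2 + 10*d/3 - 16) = (d + 7)/(d + 6)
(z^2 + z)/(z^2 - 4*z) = (z + 1)/(z - 4)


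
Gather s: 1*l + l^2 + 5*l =l^2 + 6*l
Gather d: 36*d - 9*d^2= -9*d^2 + 36*d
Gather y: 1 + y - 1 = y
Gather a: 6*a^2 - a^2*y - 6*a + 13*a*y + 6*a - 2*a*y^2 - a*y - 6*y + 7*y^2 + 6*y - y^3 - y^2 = a^2*(6 - y) + a*(-2*y^2 + 12*y) - y^3 + 6*y^2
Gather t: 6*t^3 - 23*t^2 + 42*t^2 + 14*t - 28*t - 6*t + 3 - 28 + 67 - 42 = 6*t^3 + 19*t^2 - 20*t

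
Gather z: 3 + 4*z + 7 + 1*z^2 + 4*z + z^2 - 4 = 2*z^2 + 8*z + 6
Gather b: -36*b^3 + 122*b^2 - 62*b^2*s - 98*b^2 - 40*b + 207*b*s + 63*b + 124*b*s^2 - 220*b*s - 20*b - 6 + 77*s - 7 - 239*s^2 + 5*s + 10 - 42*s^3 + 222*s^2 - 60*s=-36*b^3 + b^2*(24 - 62*s) + b*(124*s^2 - 13*s + 3) - 42*s^3 - 17*s^2 + 22*s - 3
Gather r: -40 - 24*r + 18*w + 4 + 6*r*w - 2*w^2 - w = r*(6*w - 24) - 2*w^2 + 17*w - 36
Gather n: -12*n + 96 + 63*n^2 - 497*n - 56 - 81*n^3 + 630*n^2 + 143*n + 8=-81*n^3 + 693*n^2 - 366*n + 48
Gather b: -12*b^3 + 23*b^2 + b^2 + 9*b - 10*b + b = -12*b^3 + 24*b^2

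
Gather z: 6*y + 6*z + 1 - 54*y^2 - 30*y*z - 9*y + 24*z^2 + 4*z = -54*y^2 - 3*y + 24*z^2 + z*(10 - 30*y) + 1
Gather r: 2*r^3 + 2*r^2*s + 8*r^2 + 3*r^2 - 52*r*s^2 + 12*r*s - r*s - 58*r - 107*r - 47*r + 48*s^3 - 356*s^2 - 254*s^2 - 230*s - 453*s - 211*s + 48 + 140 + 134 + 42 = 2*r^3 + r^2*(2*s + 11) + r*(-52*s^2 + 11*s - 212) + 48*s^3 - 610*s^2 - 894*s + 364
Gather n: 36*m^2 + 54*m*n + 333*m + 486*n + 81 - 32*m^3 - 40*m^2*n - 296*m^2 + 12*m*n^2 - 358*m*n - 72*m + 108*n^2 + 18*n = -32*m^3 - 260*m^2 + 261*m + n^2*(12*m + 108) + n*(-40*m^2 - 304*m + 504) + 81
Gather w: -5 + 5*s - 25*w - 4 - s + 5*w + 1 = 4*s - 20*w - 8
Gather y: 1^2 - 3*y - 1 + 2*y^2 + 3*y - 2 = 2*y^2 - 2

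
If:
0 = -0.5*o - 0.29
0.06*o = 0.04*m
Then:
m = -0.87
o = -0.58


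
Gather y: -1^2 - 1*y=-y - 1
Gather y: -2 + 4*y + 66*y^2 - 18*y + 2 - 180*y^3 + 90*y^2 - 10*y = -180*y^3 + 156*y^2 - 24*y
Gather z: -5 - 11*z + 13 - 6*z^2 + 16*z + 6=-6*z^2 + 5*z + 14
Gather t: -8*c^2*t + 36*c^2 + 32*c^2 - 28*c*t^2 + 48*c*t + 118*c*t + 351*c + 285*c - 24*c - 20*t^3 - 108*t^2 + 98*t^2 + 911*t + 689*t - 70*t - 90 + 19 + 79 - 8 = 68*c^2 + 612*c - 20*t^3 + t^2*(-28*c - 10) + t*(-8*c^2 + 166*c + 1530)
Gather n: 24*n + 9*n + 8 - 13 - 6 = 33*n - 11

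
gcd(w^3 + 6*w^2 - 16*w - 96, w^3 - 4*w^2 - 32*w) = w + 4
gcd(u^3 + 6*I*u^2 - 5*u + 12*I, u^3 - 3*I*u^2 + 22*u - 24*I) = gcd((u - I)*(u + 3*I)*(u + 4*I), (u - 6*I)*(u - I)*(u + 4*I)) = u^2 + 3*I*u + 4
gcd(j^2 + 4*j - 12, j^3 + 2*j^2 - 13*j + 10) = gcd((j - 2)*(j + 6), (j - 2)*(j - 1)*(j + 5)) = j - 2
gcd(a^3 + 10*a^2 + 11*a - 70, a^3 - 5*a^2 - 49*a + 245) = a + 7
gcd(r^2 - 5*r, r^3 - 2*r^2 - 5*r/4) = r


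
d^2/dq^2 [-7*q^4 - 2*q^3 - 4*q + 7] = 12*q*(-7*q - 1)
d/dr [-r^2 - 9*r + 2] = -2*r - 9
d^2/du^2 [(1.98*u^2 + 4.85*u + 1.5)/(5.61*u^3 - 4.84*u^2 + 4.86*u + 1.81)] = (124.629516*u^6 + 915.83811*u^5 - 547.540488*u^4 - 877.218848*u^3 - 30.6832680000001*u^2 - 48.16086*u + 24.786336)/(176.558481*u^9 - 456.974892*u^8 + 853.116066*u^7 - 734.250385*u^6 + 444.188052*u^5 + 80.337972*u^4 - 85.525245*u^3 + 80.685456*u^2 + 47.765538*u + 5.929741)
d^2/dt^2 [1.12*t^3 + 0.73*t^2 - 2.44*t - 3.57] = 6.72*t + 1.46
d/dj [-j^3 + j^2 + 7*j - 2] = -3*j^2 + 2*j + 7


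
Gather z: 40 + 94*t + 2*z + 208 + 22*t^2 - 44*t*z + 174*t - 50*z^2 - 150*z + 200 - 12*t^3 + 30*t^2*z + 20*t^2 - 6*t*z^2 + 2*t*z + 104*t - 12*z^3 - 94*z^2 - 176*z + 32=-12*t^3 + 42*t^2 + 372*t - 12*z^3 + z^2*(-6*t - 144) + z*(30*t^2 - 42*t - 324) + 480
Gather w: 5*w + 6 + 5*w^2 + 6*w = 5*w^2 + 11*w + 6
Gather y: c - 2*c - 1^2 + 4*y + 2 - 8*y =-c - 4*y + 1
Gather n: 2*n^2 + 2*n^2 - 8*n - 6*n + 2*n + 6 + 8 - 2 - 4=4*n^2 - 12*n + 8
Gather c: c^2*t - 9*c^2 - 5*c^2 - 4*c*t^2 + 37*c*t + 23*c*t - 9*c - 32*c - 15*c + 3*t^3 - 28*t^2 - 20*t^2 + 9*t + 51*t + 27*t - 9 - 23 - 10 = c^2*(t - 14) + c*(-4*t^2 + 60*t - 56) + 3*t^3 - 48*t^2 + 87*t - 42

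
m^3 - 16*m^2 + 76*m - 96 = (m - 8)*(m - 6)*(m - 2)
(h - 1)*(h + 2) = h^2 + h - 2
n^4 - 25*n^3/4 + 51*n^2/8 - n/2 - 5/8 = (n - 5)*(n - 1)*(n - 1/2)*(n + 1/4)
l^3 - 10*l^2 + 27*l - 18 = (l - 6)*(l - 3)*(l - 1)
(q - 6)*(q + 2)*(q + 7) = q^3 + 3*q^2 - 40*q - 84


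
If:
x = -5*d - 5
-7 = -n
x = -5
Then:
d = 0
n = 7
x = -5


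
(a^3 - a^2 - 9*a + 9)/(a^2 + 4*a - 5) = (a^2 - 9)/(a + 5)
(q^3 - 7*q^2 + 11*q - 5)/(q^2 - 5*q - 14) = (-q^3 + 7*q^2 - 11*q + 5)/(-q^2 + 5*q + 14)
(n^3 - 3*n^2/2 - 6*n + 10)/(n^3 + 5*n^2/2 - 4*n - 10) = (n - 2)/(n + 2)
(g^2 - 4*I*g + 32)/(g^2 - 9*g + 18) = (g^2 - 4*I*g + 32)/(g^2 - 9*g + 18)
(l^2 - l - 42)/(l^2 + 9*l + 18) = (l - 7)/(l + 3)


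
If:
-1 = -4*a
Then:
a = 1/4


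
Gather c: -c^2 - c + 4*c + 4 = -c^2 + 3*c + 4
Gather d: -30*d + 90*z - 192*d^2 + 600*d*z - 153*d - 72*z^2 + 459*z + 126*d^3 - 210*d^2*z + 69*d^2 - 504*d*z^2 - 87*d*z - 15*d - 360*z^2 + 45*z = 126*d^3 + d^2*(-210*z - 123) + d*(-504*z^2 + 513*z - 198) - 432*z^2 + 594*z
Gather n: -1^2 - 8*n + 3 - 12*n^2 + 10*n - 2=-12*n^2 + 2*n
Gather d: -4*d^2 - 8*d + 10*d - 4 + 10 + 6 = -4*d^2 + 2*d + 12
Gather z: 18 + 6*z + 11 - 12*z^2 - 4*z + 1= -12*z^2 + 2*z + 30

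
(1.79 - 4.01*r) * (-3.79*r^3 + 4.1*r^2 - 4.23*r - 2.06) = 15.1979*r^4 - 23.2251*r^3 + 24.3013*r^2 + 0.688899999999999*r - 3.6874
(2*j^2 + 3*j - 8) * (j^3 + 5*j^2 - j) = 2*j^5 + 13*j^4 + 5*j^3 - 43*j^2 + 8*j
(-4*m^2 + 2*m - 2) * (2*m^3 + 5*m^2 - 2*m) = -8*m^5 - 16*m^4 + 14*m^3 - 14*m^2 + 4*m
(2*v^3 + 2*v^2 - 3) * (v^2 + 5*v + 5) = 2*v^5 + 12*v^4 + 20*v^3 + 7*v^2 - 15*v - 15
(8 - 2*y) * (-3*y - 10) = 6*y^2 - 4*y - 80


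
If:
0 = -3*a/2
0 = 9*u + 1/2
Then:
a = 0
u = -1/18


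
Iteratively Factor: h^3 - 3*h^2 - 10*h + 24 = (h - 2)*(h^2 - h - 12) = (h - 4)*(h - 2)*(h + 3)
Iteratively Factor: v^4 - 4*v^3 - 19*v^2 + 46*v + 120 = (v + 2)*(v^3 - 6*v^2 - 7*v + 60) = (v - 4)*(v + 2)*(v^2 - 2*v - 15) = (v - 5)*(v - 4)*(v + 2)*(v + 3)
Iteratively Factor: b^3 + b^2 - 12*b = (b)*(b^2 + b - 12) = b*(b + 4)*(b - 3)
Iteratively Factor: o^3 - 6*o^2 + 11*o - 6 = (o - 2)*(o^2 - 4*o + 3) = (o - 3)*(o - 2)*(o - 1)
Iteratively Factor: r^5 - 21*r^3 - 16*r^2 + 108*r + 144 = (r + 2)*(r^4 - 2*r^3 - 17*r^2 + 18*r + 72) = (r + 2)*(r + 3)*(r^3 - 5*r^2 - 2*r + 24) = (r + 2)^2*(r + 3)*(r^2 - 7*r + 12) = (r - 3)*(r + 2)^2*(r + 3)*(r - 4)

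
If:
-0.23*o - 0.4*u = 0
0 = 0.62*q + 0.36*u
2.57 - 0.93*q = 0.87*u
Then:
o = -13.54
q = -4.52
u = 7.79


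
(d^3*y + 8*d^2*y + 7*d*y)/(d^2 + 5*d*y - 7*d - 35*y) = d*y*(d^2 + 8*d + 7)/(d^2 + 5*d*y - 7*d - 35*y)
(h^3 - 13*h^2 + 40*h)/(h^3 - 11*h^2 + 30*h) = (h - 8)/(h - 6)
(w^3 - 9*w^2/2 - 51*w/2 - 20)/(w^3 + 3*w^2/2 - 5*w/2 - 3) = (2*w^2 - 11*w - 40)/(2*w^2 + w - 6)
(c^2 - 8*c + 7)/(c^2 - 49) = (c - 1)/(c + 7)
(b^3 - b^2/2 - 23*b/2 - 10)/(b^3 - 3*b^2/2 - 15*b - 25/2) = (b - 4)/(b - 5)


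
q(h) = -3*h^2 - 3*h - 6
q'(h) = -6*h - 3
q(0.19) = -6.68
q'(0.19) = -4.14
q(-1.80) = -10.32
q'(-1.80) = 7.80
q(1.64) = -18.99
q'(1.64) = -12.84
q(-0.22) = -5.49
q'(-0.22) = -1.68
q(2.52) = -32.61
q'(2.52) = -18.12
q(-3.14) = -26.16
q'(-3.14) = 15.84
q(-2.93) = -22.96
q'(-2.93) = 14.58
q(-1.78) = -10.17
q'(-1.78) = 7.68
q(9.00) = -276.00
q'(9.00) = -57.00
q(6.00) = -132.00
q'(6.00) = -39.00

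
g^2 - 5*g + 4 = (g - 4)*(g - 1)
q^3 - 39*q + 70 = (q - 5)*(q - 2)*(q + 7)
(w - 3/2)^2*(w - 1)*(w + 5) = w^4 + w^3 - 59*w^2/4 + 24*w - 45/4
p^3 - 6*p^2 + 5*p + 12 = (p - 4)*(p - 3)*(p + 1)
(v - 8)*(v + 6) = v^2 - 2*v - 48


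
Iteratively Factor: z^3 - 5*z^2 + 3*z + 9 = (z - 3)*(z^2 - 2*z - 3) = (z - 3)^2*(z + 1)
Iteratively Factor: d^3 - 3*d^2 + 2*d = (d - 2)*(d^2 - d) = (d - 2)*(d - 1)*(d)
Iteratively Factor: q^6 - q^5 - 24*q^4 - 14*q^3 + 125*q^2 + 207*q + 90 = (q + 3)*(q^5 - 4*q^4 - 12*q^3 + 22*q^2 + 59*q + 30) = (q - 3)*(q + 3)*(q^4 - q^3 - 15*q^2 - 23*q - 10) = (q - 5)*(q - 3)*(q + 3)*(q^3 + 4*q^2 + 5*q + 2) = (q - 5)*(q - 3)*(q + 1)*(q + 3)*(q^2 + 3*q + 2) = (q - 5)*(q - 3)*(q + 1)^2*(q + 3)*(q + 2)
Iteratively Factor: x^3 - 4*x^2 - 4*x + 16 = (x + 2)*(x^2 - 6*x + 8) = (x - 2)*(x + 2)*(x - 4)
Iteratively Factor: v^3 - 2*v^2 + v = (v - 1)*(v^2 - v) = v*(v - 1)*(v - 1)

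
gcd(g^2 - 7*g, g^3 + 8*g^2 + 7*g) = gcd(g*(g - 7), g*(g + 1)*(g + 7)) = g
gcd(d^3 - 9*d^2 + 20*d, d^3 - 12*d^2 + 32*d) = d^2 - 4*d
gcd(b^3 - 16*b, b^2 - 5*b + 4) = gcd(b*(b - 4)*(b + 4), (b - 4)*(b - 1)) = b - 4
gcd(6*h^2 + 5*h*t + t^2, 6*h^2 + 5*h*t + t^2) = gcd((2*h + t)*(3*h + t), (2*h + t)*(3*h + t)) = 6*h^2 + 5*h*t + t^2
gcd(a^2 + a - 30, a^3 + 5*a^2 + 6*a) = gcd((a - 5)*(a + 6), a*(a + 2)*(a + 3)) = 1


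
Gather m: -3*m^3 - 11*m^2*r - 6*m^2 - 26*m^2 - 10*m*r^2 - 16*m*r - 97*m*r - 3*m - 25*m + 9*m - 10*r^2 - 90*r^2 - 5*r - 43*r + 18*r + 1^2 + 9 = -3*m^3 + m^2*(-11*r - 32) + m*(-10*r^2 - 113*r - 19) - 100*r^2 - 30*r + 10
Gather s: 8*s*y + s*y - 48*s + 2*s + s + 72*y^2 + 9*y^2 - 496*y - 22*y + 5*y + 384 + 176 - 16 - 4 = s*(9*y - 45) + 81*y^2 - 513*y + 540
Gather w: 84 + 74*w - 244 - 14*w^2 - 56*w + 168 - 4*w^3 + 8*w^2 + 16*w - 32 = -4*w^3 - 6*w^2 + 34*w - 24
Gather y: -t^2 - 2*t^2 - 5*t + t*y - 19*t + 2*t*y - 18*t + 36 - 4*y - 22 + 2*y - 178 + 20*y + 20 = -3*t^2 - 42*t + y*(3*t + 18) - 144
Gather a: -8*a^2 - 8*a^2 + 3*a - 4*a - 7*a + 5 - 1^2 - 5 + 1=-16*a^2 - 8*a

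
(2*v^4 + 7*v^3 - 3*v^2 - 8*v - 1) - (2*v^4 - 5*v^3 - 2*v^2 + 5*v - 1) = 12*v^3 - v^2 - 13*v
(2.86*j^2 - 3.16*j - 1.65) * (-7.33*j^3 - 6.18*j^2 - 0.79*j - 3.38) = -20.9638*j^5 + 5.488*j^4 + 29.3639*j^3 + 3.0266*j^2 + 11.9843*j + 5.577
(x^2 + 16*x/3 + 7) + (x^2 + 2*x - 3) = 2*x^2 + 22*x/3 + 4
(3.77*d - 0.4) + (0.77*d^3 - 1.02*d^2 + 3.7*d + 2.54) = 0.77*d^3 - 1.02*d^2 + 7.47*d + 2.14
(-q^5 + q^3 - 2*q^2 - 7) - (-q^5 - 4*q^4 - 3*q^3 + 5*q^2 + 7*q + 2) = 4*q^4 + 4*q^3 - 7*q^2 - 7*q - 9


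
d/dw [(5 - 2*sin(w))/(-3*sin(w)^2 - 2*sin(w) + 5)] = 6*(5 - sin(w))*sin(w)*cos(w)/((sin(w) - 1)^2*(3*sin(w) + 5)^2)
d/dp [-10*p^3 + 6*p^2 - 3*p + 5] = -30*p^2 + 12*p - 3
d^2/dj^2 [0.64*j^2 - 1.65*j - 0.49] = 1.28000000000000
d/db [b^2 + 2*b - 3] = 2*b + 2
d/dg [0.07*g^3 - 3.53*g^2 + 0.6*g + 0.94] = 0.21*g^2 - 7.06*g + 0.6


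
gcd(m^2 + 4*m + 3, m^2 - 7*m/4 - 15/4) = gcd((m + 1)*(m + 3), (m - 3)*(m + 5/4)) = 1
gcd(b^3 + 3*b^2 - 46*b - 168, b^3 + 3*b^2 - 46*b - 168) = b^3 + 3*b^2 - 46*b - 168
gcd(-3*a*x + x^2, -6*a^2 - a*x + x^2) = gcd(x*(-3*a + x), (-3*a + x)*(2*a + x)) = -3*a + x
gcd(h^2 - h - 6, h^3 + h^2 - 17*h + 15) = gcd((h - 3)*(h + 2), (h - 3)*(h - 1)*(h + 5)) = h - 3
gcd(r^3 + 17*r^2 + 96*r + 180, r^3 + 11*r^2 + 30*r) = r^2 + 11*r + 30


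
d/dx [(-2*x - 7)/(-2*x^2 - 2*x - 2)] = (x^2 + x - (2*x + 1)*(2*x + 7)/2 + 1)/(x^2 + x + 1)^2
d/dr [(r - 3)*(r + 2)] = 2*r - 1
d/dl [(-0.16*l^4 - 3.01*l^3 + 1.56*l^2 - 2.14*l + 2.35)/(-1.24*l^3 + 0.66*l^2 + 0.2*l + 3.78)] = (0.1984*l^6 - 0.2112*l^5 - 0.148200000000001*l^4 - 8.9304*l^3 - 23.667*l^2 + 8.6916*l - 8.5592)/(1.5376*l^6 - 1.6368*l^5 - 0.0604*l^4 - 9.1104*l^3 + 5.0296*l^2 + 1.512*l + 14.2884)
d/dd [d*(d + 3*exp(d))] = d*(3*exp(d) + 1) + d + 3*exp(d)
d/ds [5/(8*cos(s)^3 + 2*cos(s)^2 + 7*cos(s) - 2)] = 5*(24*cos(s)^2 + 4*cos(s) + 7)*sin(s)/(13*cos(s) + cos(2*s) + 2*cos(3*s) - 1)^2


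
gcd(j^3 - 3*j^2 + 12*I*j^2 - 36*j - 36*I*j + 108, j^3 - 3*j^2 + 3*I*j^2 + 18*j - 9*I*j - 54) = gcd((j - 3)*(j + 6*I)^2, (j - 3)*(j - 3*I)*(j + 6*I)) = j^2 + j*(-3 + 6*I) - 18*I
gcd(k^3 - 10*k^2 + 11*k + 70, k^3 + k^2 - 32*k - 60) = k + 2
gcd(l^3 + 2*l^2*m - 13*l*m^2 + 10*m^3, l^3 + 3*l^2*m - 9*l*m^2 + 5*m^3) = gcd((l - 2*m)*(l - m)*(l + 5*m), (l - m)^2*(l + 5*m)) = l^2 + 4*l*m - 5*m^2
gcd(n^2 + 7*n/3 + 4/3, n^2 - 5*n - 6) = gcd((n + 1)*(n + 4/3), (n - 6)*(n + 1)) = n + 1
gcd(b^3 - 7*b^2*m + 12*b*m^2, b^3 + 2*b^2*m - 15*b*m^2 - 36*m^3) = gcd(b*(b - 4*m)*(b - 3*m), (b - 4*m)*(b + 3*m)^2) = b - 4*m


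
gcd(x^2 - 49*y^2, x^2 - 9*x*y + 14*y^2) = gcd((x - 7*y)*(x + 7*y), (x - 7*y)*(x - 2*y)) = x - 7*y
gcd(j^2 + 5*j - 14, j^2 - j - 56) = j + 7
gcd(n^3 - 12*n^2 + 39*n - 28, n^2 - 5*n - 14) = n - 7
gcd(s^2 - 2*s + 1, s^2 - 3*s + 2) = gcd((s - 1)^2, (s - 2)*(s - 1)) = s - 1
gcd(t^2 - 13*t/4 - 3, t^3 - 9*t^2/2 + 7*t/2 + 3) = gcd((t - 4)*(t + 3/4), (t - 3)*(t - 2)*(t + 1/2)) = 1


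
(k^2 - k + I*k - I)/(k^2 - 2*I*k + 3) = (k - 1)/(k - 3*I)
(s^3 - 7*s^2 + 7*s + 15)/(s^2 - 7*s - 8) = (s^2 - 8*s + 15)/(s - 8)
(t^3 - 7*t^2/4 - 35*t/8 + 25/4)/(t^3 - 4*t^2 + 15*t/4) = (4*t^2 + 3*t - 10)/(2*t*(2*t - 3))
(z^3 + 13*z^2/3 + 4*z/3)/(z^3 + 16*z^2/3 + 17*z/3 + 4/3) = z/(z + 1)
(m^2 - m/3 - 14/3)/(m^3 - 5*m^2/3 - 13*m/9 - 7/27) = 9*(m + 2)/(9*m^2 + 6*m + 1)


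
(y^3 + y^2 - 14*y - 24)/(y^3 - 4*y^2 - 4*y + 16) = (y + 3)/(y - 2)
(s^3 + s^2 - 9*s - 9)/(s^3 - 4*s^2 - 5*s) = (s^2 - 9)/(s*(s - 5))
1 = 1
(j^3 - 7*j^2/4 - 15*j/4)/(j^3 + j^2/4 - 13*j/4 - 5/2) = j*(j - 3)/(j^2 - j - 2)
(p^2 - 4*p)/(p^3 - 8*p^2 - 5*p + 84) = p/(p^2 - 4*p - 21)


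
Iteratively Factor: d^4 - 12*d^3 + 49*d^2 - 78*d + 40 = (d - 2)*(d^3 - 10*d^2 + 29*d - 20) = (d - 2)*(d - 1)*(d^2 - 9*d + 20) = (d - 4)*(d - 2)*(d - 1)*(d - 5)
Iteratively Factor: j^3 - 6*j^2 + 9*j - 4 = (j - 4)*(j^2 - 2*j + 1) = (j - 4)*(j - 1)*(j - 1)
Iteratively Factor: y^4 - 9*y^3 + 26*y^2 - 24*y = (y - 2)*(y^3 - 7*y^2 + 12*y) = y*(y - 2)*(y^2 - 7*y + 12) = y*(y - 4)*(y - 2)*(y - 3)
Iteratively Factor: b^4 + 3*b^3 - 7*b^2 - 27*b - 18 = (b + 3)*(b^3 - 7*b - 6) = (b + 2)*(b + 3)*(b^2 - 2*b - 3) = (b + 1)*(b + 2)*(b + 3)*(b - 3)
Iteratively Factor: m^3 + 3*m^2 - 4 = (m - 1)*(m^2 + 4*m + 4) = (m - 1)*(m + 2)*(m + 2)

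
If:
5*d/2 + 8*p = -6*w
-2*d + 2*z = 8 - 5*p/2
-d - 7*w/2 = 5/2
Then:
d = 448*z/503 - 1492/503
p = 416/503 - 44*z/503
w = 67/503 - 128*z/503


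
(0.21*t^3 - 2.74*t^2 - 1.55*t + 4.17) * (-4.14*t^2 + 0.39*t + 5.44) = -0.8694*t^5 + 11.4255*t^4 + 6.4908*t^3 - 32.7739*t^2 - 6.8057*t + 22.6848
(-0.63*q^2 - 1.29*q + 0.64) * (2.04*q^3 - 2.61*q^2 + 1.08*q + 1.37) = -1.2852*q^5 - 0.9873*q^4 + 3.9921*q^3 - 3.9267*q^2 - 1.0761*q + 0.8768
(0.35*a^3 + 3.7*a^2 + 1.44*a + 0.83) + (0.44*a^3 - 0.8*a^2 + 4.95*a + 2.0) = 0.79*a^3 + 2.9*a^2 + 6.39*a + 2.83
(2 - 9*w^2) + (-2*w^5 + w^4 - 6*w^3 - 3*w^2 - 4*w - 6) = -2*w^5 + w^4 - 6*w^3 - 12*w^2 - 4*w - 4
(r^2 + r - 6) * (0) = 0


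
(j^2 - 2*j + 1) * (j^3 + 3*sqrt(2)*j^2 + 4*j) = j^5 - 2*j^4 + 3*sqrt(2)*j^4 - 6*sqrt(2)*j^3 + 5*j^3 - 8*j^2 + 3*sqrt(2)*j^2 + 4*j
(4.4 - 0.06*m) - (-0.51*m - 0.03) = 0.45*m + 4.43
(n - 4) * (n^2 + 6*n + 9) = n^3 + 2*n^2 - 15*n - 36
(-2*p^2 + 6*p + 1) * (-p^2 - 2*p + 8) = 2*p^4 - 2*p^3 - 29*p^2 + 46*p + 8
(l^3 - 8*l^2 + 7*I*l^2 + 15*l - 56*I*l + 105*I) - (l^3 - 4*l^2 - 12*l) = -4*l^2 + 7*I*l^2 + 27*l - 56*I*l + 105*I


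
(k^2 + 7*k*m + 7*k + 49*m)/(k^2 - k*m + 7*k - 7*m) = (k + 7*m)/(k - m)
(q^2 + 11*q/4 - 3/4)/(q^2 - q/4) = (q + 3)/q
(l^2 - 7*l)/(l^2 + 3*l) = (l - 7)/(l + 3)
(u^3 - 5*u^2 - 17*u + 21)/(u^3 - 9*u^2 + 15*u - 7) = (u + 3)/(u - 1)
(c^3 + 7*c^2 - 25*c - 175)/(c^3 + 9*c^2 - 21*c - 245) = (c + 5)/(c + 7)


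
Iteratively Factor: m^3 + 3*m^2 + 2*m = (m + 2)*(m^2 + m) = (m + 1)*(m + 2)*(m)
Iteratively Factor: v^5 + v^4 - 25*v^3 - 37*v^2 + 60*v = (v + 4)*(v^4 - 3*v^3 - 13*v^2 + 15*v) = v*(v + 4)*(v^3 - 3*v^2 - 13*v + 15) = v*(v - 1)*(v + 4)*(v^2 - 2*v - 15) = v*(v - 1)*(v + 3)*(v + 4)*(v - 5)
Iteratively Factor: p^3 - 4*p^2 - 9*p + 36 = (p - 3)*(p^2 - p - 12) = (p - 3)*(p + 3)*(p - 4)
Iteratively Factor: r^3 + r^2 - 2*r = (r + 2)*(r^2 - r) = (r - 1)*(r + 2)*(r)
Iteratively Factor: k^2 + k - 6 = (k - 2)*(k + 3)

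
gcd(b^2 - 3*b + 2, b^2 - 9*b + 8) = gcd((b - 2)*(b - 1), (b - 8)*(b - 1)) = b - 1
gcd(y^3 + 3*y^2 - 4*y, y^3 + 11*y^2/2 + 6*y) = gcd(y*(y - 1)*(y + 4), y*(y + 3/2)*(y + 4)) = y^2 + 4*y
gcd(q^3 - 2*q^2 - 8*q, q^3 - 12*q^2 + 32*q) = q^2 - 4*q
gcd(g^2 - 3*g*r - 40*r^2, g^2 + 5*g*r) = g + 5*r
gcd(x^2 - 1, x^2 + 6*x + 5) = x + 1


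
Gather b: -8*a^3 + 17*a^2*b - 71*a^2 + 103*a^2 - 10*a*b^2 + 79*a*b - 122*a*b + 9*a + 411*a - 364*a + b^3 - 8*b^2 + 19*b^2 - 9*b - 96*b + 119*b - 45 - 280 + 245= -8*a^3 + 32*a^2 + 56*a + b^3 + b^2*(11 - 10*a) + b*(17*a^2 - 43*a + 14) - 80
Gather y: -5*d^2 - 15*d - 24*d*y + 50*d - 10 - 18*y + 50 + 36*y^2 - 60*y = -5*d^2 + 35*d + 36*y^2 + y*(-24*d - 78) + 40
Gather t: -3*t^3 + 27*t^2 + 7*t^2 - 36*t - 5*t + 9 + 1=-3*t^3 + 34*t^2 - 41*t + 10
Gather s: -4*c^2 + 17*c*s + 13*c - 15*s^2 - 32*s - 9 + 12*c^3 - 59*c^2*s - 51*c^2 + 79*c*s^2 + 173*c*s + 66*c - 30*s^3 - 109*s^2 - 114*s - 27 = 12*c^3 - 55*c^2 + 79*c - 30*s^3 + s^2*(79*c - 124) + s*(-59*c^2 + 190*c - 146) - 36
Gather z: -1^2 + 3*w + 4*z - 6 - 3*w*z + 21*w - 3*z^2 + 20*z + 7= 24*w - 3*z^2 + z*(24 - 3*w)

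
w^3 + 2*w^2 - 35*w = w*(w - 5)*(w + 7)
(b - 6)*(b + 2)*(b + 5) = b^3 + b^2 - 32*b - 60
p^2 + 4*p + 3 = (p + 1)*(p + 3)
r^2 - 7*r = r*(r - 7)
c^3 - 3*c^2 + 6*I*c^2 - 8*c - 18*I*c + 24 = (c - 3)*(c + 2*I)*(c + 4*I)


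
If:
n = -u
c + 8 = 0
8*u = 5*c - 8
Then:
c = -8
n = 6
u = -6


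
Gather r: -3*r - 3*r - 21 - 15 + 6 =-6*r - 30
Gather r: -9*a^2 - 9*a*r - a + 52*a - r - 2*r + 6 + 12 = -9*a^2 + 51*a + r*(-9*a - 3) + 18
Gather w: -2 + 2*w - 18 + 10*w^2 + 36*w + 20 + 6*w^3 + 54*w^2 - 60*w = 6*w^3 + 64*w^2 - 22*w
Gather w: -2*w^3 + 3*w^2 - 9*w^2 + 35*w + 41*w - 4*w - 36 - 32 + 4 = -2*w^3 - 6*w^2 + 72*w - 64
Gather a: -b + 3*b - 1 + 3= 2*b + 2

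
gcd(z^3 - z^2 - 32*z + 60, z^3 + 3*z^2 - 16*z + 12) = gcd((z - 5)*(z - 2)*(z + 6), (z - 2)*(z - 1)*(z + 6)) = z^2 + 4*z - 12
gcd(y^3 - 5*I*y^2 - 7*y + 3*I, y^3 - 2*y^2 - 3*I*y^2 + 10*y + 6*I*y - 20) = 1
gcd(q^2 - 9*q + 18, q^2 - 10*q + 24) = q - 6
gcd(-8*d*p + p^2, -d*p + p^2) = p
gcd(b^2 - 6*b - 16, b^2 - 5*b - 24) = b - 8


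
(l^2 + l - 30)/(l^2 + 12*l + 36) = (l - 5)/(l + 6)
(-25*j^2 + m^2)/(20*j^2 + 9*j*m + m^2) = (-5*j + m)/(4*j + m)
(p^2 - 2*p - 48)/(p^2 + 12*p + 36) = (p - 8)/(p + 6)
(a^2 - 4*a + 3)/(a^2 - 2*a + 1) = (a - 3)/(a - 1)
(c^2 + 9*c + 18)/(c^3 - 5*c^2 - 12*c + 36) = (c + 6)/(c^2 - 8*c + 12)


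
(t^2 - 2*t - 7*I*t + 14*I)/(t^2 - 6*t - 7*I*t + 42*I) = (t - 2)/(t - 6)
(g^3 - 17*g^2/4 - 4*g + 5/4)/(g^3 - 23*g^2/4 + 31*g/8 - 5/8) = 2*(g + 1)/(2*g - 1)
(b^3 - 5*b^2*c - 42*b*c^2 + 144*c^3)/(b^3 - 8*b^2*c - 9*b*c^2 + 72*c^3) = (b + 6*c)/(b + 3*c)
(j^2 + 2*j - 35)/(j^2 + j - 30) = (j + 7)/(j + 6)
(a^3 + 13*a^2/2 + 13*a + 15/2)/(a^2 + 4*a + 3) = a + 5/2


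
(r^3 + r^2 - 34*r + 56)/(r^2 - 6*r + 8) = r + 7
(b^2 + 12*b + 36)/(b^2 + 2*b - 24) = (b + 6)/(b - 4)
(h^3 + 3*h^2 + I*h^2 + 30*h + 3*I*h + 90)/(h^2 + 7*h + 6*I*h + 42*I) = (h^2 + h*(3 - 5*I) - 15*I)/(h + 7)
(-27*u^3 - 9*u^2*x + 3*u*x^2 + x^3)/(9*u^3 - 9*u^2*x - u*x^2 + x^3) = (3*u + x)/(-u + x)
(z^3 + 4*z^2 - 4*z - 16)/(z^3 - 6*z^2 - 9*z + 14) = (z^2 + 2*z - 8)/(z^2 - 8*z + 7)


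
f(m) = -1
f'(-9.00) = 0.00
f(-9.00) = -1.00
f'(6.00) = 0.00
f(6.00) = -1.00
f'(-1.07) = 0.00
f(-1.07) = -1.00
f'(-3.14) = 0.00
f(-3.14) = -1.00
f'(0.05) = 0.00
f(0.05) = -1.00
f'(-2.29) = 0.00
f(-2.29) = -1.00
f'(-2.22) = 0.00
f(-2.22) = -1.00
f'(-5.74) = 0.00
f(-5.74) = -1.00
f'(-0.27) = 0.00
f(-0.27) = -1.00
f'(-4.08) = 0.00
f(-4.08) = -1.00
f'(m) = 0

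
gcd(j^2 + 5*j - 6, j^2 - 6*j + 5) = j - 1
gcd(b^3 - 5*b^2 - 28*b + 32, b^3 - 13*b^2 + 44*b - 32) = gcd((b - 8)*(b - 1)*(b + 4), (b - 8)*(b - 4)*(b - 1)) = b^2 - 9*b + 8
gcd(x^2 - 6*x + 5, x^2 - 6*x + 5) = x^2 - 6*x + 5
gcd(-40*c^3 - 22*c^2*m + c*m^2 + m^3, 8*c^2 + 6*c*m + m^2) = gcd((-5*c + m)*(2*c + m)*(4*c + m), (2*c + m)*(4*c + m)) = 8*c^2 + 6*c*m + m^2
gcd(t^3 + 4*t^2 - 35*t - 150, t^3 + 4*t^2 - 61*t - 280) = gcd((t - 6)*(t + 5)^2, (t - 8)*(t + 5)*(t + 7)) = t + 5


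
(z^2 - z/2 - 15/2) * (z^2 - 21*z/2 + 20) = z^4 - 11*z^3 + 71*z^2/4 + 275*z/4 - 150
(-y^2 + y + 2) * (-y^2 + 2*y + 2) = y^4 - 3*y^3 - 2*y^2 + 6*y + 4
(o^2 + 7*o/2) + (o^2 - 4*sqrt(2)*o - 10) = 2*o^2 - 4*sqrt(2)*o + 7*o/2 - 10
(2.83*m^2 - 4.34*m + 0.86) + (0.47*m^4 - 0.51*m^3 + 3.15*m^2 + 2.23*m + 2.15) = 0.47*m^4 - 0.51*m^3 + 5.98*m^2 - 2.11*m + 3.01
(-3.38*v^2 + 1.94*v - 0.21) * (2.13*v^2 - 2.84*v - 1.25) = -7.1994*v^4 + 13.7314*v^3 - 1.7319*v^2 - 1.8286*v + 0.2625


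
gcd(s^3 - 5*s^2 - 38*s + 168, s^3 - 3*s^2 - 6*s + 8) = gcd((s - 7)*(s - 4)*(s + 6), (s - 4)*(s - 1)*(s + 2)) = s - 4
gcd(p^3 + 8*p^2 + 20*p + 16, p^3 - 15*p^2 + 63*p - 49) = 1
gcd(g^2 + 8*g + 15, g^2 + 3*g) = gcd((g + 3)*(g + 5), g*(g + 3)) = g + 3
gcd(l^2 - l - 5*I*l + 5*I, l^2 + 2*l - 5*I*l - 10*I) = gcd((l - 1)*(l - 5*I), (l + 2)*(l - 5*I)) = l - 5*I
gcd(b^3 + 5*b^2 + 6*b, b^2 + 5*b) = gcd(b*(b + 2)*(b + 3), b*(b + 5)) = b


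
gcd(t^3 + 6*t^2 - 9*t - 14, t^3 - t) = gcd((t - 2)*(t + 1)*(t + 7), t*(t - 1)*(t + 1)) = t + 1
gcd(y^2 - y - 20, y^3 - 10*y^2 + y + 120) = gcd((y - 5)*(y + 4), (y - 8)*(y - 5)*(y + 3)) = y - 5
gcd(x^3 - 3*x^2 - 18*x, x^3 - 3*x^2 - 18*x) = x^3 - 3*x^2 - 18*x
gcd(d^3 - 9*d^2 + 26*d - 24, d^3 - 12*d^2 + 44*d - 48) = d^2 - 6*d + 8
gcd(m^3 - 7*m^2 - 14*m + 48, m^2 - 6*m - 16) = m - 8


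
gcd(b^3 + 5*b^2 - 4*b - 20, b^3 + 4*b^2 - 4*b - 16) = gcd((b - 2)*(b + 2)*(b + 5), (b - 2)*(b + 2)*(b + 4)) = b^2 - 4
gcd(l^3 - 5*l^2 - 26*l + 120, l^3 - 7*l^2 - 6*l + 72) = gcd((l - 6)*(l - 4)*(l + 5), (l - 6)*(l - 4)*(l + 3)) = l^2 - 10*l + 24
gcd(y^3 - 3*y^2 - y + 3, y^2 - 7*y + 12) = y - 3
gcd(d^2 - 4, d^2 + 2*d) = d + 2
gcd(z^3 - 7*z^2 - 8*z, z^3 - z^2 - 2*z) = z^2 + z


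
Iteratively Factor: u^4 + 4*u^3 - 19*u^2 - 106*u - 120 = (u + 2)*(u^3 + 2*u^2 - 23*u - 60) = (u + 2)*(u + 3)*(u^2 - u - 20) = (u + 2)*(u + 3)*(u + 4)*(u - 5)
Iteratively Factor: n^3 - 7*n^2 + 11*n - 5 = (n - 1)*(n^2 - 6*n + 5) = (n - 5)*(n - 1)*(n - 1)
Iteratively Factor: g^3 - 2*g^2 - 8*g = (g)*(g^2 - 2*g - 8) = g*(g - 4)*(g + 2)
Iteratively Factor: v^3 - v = (v + 1)*(v^2 - v) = v*(v + 1)*(v - 1)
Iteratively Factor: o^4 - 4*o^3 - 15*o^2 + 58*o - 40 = (o + 4)*(o^3 - 8*o^2 + 17*o - 10) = (o - 2)*(o + 4)*(o^2 - 6*o + 5) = (o - 5)*(o - 2)*(o + 4)*(o - 1)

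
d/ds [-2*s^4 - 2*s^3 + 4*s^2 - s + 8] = -8*s^3 - 6*s^2 + 8*s - 1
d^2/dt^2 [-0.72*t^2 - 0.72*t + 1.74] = -1.44000000000000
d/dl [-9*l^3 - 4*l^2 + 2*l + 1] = -27*l^2 - 8*l + 2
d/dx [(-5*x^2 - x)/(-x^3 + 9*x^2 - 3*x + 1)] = (-5*x^4 - 2*x^3 + 24*x^2 - 10*x - 1)/(x^6 - 18*x^5 + 87*x^4 - 56*x^3 + 27*x^2 - 6*x + 1)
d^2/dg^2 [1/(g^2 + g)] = 2*(-g*(g + 1) + (2*g + 1)^2)/(g^3*(g + 1)^3)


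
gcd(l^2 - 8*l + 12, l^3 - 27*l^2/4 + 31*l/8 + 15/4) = l - 6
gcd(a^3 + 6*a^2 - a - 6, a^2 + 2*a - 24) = a + 6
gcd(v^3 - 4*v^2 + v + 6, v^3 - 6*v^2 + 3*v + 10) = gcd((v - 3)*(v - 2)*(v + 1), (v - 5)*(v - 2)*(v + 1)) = v^2 - v - 2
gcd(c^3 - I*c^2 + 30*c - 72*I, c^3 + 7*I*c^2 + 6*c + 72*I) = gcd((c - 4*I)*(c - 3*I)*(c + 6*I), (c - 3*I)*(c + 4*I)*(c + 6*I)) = c^2 + 3*I*c + 18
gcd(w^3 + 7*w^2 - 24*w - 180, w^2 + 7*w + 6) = w + 6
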